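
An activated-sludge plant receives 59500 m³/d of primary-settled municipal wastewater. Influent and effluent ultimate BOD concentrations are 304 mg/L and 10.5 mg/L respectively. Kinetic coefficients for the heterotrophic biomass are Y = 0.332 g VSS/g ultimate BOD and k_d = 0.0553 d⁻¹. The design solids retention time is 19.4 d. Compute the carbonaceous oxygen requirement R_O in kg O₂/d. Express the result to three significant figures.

R_O ≈ 13500 kg O₂/d

The observed yield is Y_obs = Y/(1 + k_d·θ_c) = 0.332 / (1 + 0.0553 × 19.4) = 0.332 / 2.073 = 0.1602 g VSS per g ultimate BOD removed.
Q·(S₀ − S) = 59500 × (304 − 10.5) × 10⁻³ = 17463 kg/d removed.
P_X = Y_obs·Q·(S₀ − S) = 0.1602 × 17463 = 2797 kg VSS/d.
Carbonaceous O₂ demand = substrate oxidised − cell-mass equivalent = 17463 − 1.42 × 2797 = 13491 kg O₂/d.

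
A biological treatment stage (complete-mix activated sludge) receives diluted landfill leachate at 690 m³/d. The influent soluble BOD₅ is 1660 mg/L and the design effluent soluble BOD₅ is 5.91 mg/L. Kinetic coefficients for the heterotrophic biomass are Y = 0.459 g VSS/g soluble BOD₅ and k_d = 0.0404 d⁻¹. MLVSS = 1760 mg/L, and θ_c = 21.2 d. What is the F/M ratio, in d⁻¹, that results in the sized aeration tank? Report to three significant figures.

F/M ≈ 0.191 d⁻¹

From the SRT design equation V = Y Q (S₀−S) θ_c / [X (1 + k_d θ_c)] = 0.459 × 690 × (1660 − 5.91) × 21.2 / [1760 × (1 + 0.0404 × 21.2)] = 1.11×10^7 / 3267 = 3399 m³.
F/M = Q·S₀ / (V·X) = 690 × 1660 / (3399 × 1760) = 0.1915 g soluble BOD₅·(g VSS·d)⁻¹.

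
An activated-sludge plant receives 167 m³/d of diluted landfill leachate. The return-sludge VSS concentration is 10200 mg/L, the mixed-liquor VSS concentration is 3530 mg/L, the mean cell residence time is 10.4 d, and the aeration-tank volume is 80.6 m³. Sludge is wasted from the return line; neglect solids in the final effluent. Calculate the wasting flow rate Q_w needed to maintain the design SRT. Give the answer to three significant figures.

θ_c = V·X/(Q_w·X_r) when wasting from the recycle, so Q_w = V·X/(θ_c·X_r) = 80.60 × 3530 / (10.4 × 10200) = 2.682 m³/d.

Q_w ≈ 2.68 m³/d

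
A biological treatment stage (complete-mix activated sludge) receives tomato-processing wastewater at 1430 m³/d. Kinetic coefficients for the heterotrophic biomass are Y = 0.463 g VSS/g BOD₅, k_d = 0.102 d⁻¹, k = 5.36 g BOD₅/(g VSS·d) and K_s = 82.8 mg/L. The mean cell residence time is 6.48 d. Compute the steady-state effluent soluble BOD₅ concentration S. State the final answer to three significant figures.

S ≈ 9.54 mg/L

Effluent substrate depends only on kinetics and SRT: S = K_s(1 + k_d θ_c) / [θ_c(Yk − k_d) − 1] = 82.8 × (1 + 0.102 × 6.48) / [6.48 × (0.463 × 5.36 − 0.102) − 1] = 137.5 / 14.42 = 9.537 mg/L.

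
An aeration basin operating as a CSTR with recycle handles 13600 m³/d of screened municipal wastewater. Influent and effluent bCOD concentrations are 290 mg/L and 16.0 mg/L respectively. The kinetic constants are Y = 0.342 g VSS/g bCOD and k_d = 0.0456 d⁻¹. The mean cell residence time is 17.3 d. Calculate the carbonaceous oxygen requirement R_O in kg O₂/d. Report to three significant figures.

R_O ≈ 2710 kg O₂/d

Observed yield with endogenous decay: Y_obs = Y / (1 + k_d·θ_c) = 0.342 / (1 + 0.0456 × 17.3) = 0.342 / 1.789 = 0.1912 g VSS/g bCOD.
Q·(S₀ − S) = 13600 × (290 − 16.0) × 10⁻³ = 3726 kg/d removed.
P_X = Y_obs·Q·(S₀ − S) = 0.1912 × 3726 = 712.4 kg VSS/d.
R_O = Q·ΔS − 1.42 P_X = 3726 − 1012 = 2715 kg O₂/d.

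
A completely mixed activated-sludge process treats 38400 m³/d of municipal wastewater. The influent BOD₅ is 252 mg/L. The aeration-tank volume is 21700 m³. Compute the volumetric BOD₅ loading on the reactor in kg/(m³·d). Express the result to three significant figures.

L_v ≈ 0.446 kg BOD₅/(m³·d)

Volumetric loading L_v = Q·S₀ / V = 38400 × 252 g/m³ / 21700 m³ = 445.9 g/(m³·d) = 0.4459 kg BOD₅/(m³·d).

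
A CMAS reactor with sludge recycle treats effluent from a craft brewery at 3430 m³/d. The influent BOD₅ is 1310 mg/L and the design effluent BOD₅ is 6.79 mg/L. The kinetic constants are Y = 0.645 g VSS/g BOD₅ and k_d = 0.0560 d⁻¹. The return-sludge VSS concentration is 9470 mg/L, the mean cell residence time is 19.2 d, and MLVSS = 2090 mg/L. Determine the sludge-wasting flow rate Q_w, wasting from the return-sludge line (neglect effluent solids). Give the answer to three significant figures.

Q_w ≈ 147 m³/d

From the SRT design equation V = Y Q (S₀−S) θ_c / [X (1 + k_d θ_c)] = 0.645 × 3430 × (1310 − 6.79) × 19.2 / [2090 × (1 + 0.0560 × 19.2)] = 5.54×10^7 / 4337 = 12763 m³.
Q_w = (V·X)/(θ_c X_r) = 12763 × 2090 / (19.2 × 9470) = 146.7 m³/d.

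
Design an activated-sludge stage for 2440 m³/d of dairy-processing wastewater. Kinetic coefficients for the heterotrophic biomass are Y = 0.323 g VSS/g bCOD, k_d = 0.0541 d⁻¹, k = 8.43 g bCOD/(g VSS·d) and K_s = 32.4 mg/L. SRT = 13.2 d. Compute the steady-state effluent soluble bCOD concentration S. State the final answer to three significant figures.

For a completely mixed reactor with recycle the Lawrence–McCarty relation gives S = K_s·(1 + k_d·θ_c) / [θ_c·(Y·k − k_d) − 1] = 32.4 × (1 + 0.0541 × 13.2) / [13.2 × (0.323 × 8.43 − 0.0541) − 1] = 55.54 / 34.23 = 1.623 mg/L.

S ≈ 1.62 mg/L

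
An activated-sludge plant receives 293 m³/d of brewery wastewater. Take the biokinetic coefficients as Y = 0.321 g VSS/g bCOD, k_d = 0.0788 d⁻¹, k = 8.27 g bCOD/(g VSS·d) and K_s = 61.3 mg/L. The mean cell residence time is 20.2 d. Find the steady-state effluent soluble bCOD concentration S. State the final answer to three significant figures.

S ≈ 3.11 mg/L

From the Monod/SRT balance for a CMAS, S = K_s·(1+k_d θ_c)/[θ_c·(Y k − k_d) − 1] = 61.3 × (1 + 0.0788 × 20.2) / [20.2 × (0.321 × 8.27 − 0.0788) − 1] = 158.9 / 51.03 = 3.113 mg/L.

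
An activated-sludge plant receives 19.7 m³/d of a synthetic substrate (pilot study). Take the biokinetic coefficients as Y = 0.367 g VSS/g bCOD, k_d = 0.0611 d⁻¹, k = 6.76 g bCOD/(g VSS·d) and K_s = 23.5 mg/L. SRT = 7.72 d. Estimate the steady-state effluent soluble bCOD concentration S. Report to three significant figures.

S ≈ 1.96 mg/L

From the Monod/SRT balance for a CMAS, S = K_s·(1+k_d θ_c)/[θ_c·(Y k − k_d) − 1] = 23.5 × (1 + 0.0611 × 7.72) / [7.72 × (0.367 × 6.76 − 0.0611) − 1] = 34.58 / 17.68 = 1.956 mg/L.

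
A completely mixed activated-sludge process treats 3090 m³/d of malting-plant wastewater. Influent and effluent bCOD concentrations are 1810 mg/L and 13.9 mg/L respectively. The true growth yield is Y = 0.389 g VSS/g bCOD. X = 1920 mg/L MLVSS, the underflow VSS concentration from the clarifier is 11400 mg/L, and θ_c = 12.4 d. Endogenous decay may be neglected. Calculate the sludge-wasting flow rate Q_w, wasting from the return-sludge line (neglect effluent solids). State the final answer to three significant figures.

Q_w ≈ 189 m³/d

Biomass mass balance (decay neglected): V·X = Y·Q·(S₀ − S)·θ_c, so V = 0.389 × 3090 × (1810 − 13.9) × 12.4 / 1920 = 13943 m³.
θ_c = V·X/(Q_w·X_r) when wasting from the recycle, so Q_w = V·X/(θ_c·X_r) = 13943 × 1920 / (12.4 × 11400) = 189.4 m³/d.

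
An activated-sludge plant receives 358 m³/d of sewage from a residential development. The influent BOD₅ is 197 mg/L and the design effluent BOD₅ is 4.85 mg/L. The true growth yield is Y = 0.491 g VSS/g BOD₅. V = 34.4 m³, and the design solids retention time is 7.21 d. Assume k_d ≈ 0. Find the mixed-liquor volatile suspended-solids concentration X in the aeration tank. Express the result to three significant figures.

X = Y·Q·ΔS·θ_c / V = 0.491 × 358 × (197 − 4.85) × 7.21 / 34.4 = 7079 mg/L.

X ≈ 7080 mg/L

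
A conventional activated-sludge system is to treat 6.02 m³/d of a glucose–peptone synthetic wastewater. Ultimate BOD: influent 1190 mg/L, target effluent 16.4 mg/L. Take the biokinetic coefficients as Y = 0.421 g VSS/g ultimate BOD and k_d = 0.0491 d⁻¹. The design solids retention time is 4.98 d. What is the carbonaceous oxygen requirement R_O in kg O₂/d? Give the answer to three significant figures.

Y_obs = Y / (1 + k_d θ_c) = 0.421 / (1 + 0.0491 × 4.98) = 0.421 / 1.245 = 0.3383.
Q·(S₀ − S) = 6.02 × (1190 − 16.4) × 10⁻³ = 7.065 kg/d removed.
P_X = Y_obs·Q·(S₀ − S) = 0.3383 × 7.065 = 2.390 kg VSS/d.
R_O = Q·(S₀ − S) − 1.42·P_X = 7.065 − 1.42 × 2.390 = 3.671 kg O₂/d.

R_O ≈ 3.67 kg O₂/d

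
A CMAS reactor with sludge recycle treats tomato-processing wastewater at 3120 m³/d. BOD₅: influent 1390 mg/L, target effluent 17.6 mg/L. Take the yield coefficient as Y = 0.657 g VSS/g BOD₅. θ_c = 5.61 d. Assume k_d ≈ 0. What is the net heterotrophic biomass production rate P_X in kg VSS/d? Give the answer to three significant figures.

P_X ≈ 2810 kg VSS/d

Since k_d ≈ 0, Y_obs = Y = 0.657 g VSS/g BOD₅.
ΔS = 1390 − 17.6 = 1372 mg/L, so the substrate removal rate is 3120 × 1372/1000 = 4282 kg BOD₅/d.
So the net sludge growth is P_X = 0.6570 × 4282 = 2813 kg VSS/d.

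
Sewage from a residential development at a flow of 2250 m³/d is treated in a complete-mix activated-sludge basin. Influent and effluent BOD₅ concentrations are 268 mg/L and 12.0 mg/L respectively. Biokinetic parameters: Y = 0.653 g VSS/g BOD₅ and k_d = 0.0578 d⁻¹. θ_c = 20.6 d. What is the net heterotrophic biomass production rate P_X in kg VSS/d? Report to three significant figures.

Y_obs = Y / (1 + k_d θ_c) = 0.653 / (1 + 0.0578 × 20.6) = 0.653 / 2.191 = 0.2981.
Substrate removed = Q·(S₀ − S) = 2250 m³/d × (268 − 12.0) g/m³ = 5.76×10^5 g/d = 576.0 kg/d.
Net biomass production P_X = Y_obs × Q·(S₀ − S) = 0.2981 × 576.0 = 171.7 kg VSS/d.

P_X ≈ 172 kg VSS/d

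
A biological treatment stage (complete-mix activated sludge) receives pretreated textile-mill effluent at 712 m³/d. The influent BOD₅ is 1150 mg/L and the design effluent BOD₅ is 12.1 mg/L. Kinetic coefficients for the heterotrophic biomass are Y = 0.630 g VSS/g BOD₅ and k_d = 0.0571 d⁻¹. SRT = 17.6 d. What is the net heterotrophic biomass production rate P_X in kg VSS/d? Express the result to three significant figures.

Observed yield with endogenous decay: Y_obs = Y / (1 + k_d·θ_c) = 0.630 / (1 + 0.0571 × 17.6) = 0.630 / 2.005 = 0.3142 g VSS/g BOD₅.
Mass of BOD₅ removed per day: Q(S₀ − S) = 712 × 1138 g/m³ = 810.2 kg/d.
P_X = Y_obs · Q(S₀ − S) = 0.3142 × 810.2 = 254.6 kg VSS/d.

P_X ≈ 255 kg VSS/d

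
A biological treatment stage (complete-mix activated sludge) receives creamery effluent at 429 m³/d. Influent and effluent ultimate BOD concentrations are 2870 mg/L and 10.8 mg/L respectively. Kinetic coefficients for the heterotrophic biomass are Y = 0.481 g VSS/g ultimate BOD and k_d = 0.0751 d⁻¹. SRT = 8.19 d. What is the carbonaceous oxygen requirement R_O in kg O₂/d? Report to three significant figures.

R_O ≈ 708 kg O₂/d

Correct the yield for decay: Y_obs = Y/(1 + k_d θ_c) = 0.481 / (1 + 0.0751 × 8.19) = 0.481 / 1.615 = 0.2978.
ΔS = 2870 − 10.8 = 2859 mg/L, so the substrate removal rate is 429 × 2859/1000 = 1227 kg ultimate BOD/d.
Net sludge production P_X = 0.2978 × 1227 = 365.3 kg VSS/d.
R_O = Q·(S₀ − S) − 1.42·P_X = 1227 − 1.42 × 365.3 = 707.9 kg O₂/d.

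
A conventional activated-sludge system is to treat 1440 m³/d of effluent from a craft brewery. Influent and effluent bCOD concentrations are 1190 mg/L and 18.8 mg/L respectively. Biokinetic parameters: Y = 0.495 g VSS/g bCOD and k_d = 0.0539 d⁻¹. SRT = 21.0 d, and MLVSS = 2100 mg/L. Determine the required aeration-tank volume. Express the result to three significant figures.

Steady-state biomass mass balance: V·X·(1 + k_d·θ_c) = Y·Q·(S₀ − S)·θ_c, so V = 0.495 × 1440 × (1190 − 18.8) × 21.0 / [2100 × (1 + 0.0539 × 21.0)] = 1.75×10^7 / 4477 = 3916 m³.

V ≈ 3920 m³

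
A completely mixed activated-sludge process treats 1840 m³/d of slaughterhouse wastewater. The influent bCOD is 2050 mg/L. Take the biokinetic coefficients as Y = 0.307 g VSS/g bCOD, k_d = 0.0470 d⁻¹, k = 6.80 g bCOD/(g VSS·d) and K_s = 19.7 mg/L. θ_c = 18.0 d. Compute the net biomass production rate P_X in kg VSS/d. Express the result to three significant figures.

For a completely mixed reactor with recycle the Lawrence–McCarty relation gives S = K_s·(1 + k_d·θ_c) / [θ_c·(Y·k − k_d) − 1] = 19.7 × (1 + 0.0470 × 18.0) / [18.0 × (0.307 × 6.80 − 0.0470) − 1] = 36.37 / 35.73 = 1.018 mg/L.
Y_obs = Y / (1 + k_d θ_c) = 0.307 / (1 + 0.0470 × 18.0) = 0.307 / 1.846 = 0.1663.
ΔS = 2050 − 1.02 = 2049 mg/L, so the substrate removal rate is 1840 × 2049/1000 = 3770 kg bCOD/d.
Biomass produced: P_X = Y_obs·Q·ΔS = 0.1663 × 3770 ≈ 627.0 kg VSS/d.

P_X ≈ 627 kg VSS/d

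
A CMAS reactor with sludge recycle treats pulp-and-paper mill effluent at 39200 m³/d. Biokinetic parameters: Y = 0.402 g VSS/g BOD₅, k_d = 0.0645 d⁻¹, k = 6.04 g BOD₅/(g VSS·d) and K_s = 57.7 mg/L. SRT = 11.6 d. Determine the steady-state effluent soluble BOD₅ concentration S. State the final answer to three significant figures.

S ≈ 3.82 mg/L

Effluent substrate depends only on kinetics and SRT: S = K_s(1 + k_d θ_c) / [θ_c(Yk − k_d) − 1] = 57.7 × (1 + 0.0645 × 11.6) / [11.6 × (0.402 × 6.04 − 0.0645) − 1] = 100.9 / 26.42 = 3.818 mg/L.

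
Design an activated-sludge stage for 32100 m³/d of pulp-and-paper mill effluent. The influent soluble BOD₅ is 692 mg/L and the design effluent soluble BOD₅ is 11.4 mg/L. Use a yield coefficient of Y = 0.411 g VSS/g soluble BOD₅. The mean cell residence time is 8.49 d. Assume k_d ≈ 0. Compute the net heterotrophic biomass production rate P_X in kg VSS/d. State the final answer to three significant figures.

No decay correction is needed, so Y_obs = Y = 0.411.
ΔS = 692 − 11.4 = 680.6 mg/L, so the substrate removal rate is 32100 × 680.6/1000 = 21847 kg soluble BOD₅/d.
P_X = Y_obs · Q(S₀ − S) = 0.4110 × 21847 = 8979 kg VSS/d.

P_X ≈ 8980 kg VSS/d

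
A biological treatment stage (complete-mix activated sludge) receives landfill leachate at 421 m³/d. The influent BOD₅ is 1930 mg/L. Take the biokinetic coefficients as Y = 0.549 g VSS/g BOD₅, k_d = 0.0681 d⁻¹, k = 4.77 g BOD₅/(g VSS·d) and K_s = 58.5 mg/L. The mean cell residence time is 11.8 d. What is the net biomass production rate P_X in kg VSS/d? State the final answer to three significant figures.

From the Monod/SRT balance for a CMAS, S = K_s·(1+k_d θ_c)/[θ_c·(Y k − k_d) − 1] = 58.5 × (1 + 0.0681 × 11.8) / [11.8 × (0.549 × 4.77 − 0.0681) − 1] = 105.5 / 29.10 = 3.626 mg/L.
The observed yield is Y_obs = Y/(1 + k_d·θ_c) = 0.549 / (1 + 0.0681 × 11.8) = 0.549 / 1.804 = 0.3044 g VSS per g BOD₅ removed.
Q·(S₀ − S) = 421 × (1930 − 3.63) × 10⁻³ = 811.0 kg/d removed.
Biomass produced: P_X = Y_obs·Q·ΔS = 0.3044 × 811.0 ≈ 246.9 kg VSS/d.

P_X ≈ 247 kg VSS/d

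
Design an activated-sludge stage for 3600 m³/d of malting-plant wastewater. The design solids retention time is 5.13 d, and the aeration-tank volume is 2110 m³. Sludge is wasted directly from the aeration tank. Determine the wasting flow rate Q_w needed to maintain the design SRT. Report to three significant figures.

Q_w ≈ 411 m³/d

For wasting at MLVSS concentration, Q_w = V/θ_c = 2110/5.13 = 411.3 m³/d.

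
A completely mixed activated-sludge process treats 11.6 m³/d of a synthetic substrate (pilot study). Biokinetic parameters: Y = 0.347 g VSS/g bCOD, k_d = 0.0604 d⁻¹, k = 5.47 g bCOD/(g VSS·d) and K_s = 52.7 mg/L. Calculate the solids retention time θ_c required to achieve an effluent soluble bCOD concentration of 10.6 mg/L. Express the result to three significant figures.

θ_c ≈ 3.88 d

At the target effluent, Y k S/(K_s+S) = 0.347×5.47×10.6/63.30 = 0.3178 d⁻¹.
θ_c = 1/(μ − k_d) = 1/(0.3178 − 0.0604) = 1/0.2574 = 3.884 d.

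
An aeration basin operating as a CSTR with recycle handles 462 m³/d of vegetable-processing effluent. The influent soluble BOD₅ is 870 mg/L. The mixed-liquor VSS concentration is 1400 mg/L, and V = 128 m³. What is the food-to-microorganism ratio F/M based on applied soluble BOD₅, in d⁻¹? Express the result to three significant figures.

F/M = applied load / biomass = Q·S₀/(V·X) = 462 × 870 / (128.0 × 1400) = 2.243 d⁻¹.

F/M ≈ 2.24 d⁻¹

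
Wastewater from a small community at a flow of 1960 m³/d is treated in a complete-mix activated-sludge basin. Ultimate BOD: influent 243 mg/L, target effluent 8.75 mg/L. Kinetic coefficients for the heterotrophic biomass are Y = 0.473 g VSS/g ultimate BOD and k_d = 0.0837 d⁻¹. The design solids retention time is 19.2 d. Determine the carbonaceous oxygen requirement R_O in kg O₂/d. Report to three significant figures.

The observed yield is Y_obs = Y/(1 + k_d·θ_c) = 0.473 / (1 + 0.0837 × 19.2) = 0.473 / 2.607 = 0.1814 g VSS per g ultimate BOD removed.
Q·(S₀ − S) = 1960 × (243 − 8.75) × 10⁻³ = 459.1 kg/d removed.
P_X = Y_obs·Q·(S₀ − S) = 0.1814 × 459.1 = 83.30 kg VSS/d.
R_O = Q·ΔS − 1.42 P_X = 459.1 − 118.3 = 340.8 kg O₂/d.

R_O ≈ 341 kg O₂/d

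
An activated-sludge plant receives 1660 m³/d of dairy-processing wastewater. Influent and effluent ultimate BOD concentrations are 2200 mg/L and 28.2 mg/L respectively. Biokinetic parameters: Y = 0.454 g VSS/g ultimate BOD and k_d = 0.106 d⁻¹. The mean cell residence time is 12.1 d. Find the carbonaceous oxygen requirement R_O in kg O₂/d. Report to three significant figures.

R_O ≈ 2590 kg O₂/d

The observed yield is Y_obs = Y/(1 + k_d·θ_c) = 0.454 / (1 + 0.106 × 12.1) = 0.454 / 2.283 = 0.1989 g VSS per g ultimate BOD removed.
ΔS = 2200 − 28.2 = 2172 mg/L, so the substrate removal rate is 1660 × 2172/1000 = 3605 kg ultimate BOD/d.
Net sludge production P_X = 0.1989 × 3605 = 717.1 kg VSS/d.
R_O = Q·(S₀ − S) − 1.42·P_X = 3605 − 1.42 × 717.1 = 2587 kg O₂/d.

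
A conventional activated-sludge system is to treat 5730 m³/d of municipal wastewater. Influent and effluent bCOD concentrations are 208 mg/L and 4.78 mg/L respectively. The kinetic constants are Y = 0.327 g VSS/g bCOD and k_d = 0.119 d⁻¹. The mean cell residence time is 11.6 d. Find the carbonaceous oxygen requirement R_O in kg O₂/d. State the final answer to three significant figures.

R_O ≈ 937 kg O₂/d

Correct the yield for decay: Y_obs = Y/(1 + k_d θ_c) = 0.327 / (1 + 0.119 × 11.6) = 0.327 / 2.380 = 0.1374.
ΔS = 208 − 4.78 = 203.2 mg/L, so the substrate removal rate is 5730 × 203.2/1000 = 1164 kg bCOD/d.
Biomass synthesised: P_X = Y_obs × 1164 = 160.0 kg VSS/d.
Carbonaceous O₂ demand = substrate oxidised − cell-mass equivalent = 1164 − 1.42 × 160.0 = 937.3 kg O₂/d.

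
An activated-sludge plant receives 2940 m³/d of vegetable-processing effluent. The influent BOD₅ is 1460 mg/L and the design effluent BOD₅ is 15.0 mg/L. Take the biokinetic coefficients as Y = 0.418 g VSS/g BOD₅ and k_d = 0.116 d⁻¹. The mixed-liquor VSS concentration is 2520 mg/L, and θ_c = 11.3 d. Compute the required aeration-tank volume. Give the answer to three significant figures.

Steady-state biomass mass balance: V·X·(1 + k_d·θ_c) = Y·Q·(S₀ − S)·θ_c, so V = 0.418 × 2940 × (1460 − 15.0) × 11.3 / [2520 × (1 + 0.116 × 11.3)] = 2.01×10^7 / 5823 = 3446 m³.

V ≈ 3450 m³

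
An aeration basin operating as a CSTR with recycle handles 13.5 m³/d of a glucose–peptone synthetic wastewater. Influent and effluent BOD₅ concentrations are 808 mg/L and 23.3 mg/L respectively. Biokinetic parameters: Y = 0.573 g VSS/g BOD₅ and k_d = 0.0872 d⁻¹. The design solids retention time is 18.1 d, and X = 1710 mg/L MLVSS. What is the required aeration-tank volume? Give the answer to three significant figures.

V ≈ 24.9 m³

Rearranging the biomass balance for a CMAS with decay, V = Y·Q·ΔS·θ_c / [X·(1+k_d θ_c)] = 0.573 × 13.5 × (808 − 23.3) × 18.1 / [1710 × (1 + 0.0872 × 18.1)] = 1.1×10^5 / 4409 = 24.92 m³.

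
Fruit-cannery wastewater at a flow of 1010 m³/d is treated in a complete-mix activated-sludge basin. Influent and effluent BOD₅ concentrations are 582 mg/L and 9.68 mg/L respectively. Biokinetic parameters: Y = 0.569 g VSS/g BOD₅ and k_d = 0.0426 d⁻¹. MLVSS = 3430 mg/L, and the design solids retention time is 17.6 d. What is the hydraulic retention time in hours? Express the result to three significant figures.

Rearranging the biomass balance for a CMAS with decay, V = Y·Q·ΔS·θ_c / [X·(1+k_d θ_c)] = 0.569 × 1010 × (582 − 9.68) × 17.6 / [3430 × (1 + 0.0426 × 17.6)] = 5.79×10^6 / 6002 = 964.5 m³.
HRT = V/Q = 964.5 m³ / 1010 m³·d⁻¹ = 0.9550 d × 24 = 22.92 h.

τ ≈ 22.9 h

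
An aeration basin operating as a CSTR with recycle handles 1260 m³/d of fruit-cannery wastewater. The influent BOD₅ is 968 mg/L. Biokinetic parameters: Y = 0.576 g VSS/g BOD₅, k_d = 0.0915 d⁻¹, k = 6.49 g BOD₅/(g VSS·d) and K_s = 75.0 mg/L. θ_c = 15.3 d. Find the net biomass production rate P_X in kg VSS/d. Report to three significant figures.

P_X ≈ 292 kg VSS/d

For a completely mixed reactor with recycle the Lawrence–McCarty relation gives S = K_s·(1 + k_d·θ_c) / [θ_c·(Y·k − k_d) − 1] = 75.0 × (1 + 0.0915 × 15.3) / [15.3 × (0.576 × 6.49 − 0.0915) − 1] = 180.0 / 54.80 = 3.285 mg/L.
Correct the yield for decay: Y_obs = Y/(1 + k_d θ_c) = 0.576 / (1 + 0.0915 × 15.3) = 0.576 / 2.400 = 0.2400.
Q·(S₀ − S) = 1260 × (968 − 3.28) × 10⁻³ = 1216 kg/d removed.
So the net sludge growth is P_X = 0.2400 × 1216 = 291.7 kg VSS/d.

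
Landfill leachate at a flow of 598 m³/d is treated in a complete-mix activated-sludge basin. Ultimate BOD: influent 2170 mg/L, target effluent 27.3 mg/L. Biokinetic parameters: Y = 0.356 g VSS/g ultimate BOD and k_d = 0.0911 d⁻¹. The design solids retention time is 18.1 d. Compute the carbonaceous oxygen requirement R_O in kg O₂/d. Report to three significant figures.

R_O ≈ 1040 kg O₂/d

Observed yield with endogenous decay: Y_obs = Y / (1 + k_d·θ_c) = 0.356 / (1 + 0.0911 × 18.1) = 0.356 / 2.649 = 0.1344 g VSS/g ultimate BOD.
Q·(S₀ − S) = 598 × (2170 − 27.3) × 10⁻³ = 1281 kg/d removed.
P_X = Y_obs·Q·(S₀ − S) = 0.1344 × 1281 = 172.2 kg VSS/d.
R_O = Q·ΔS − 1.42 P_X = 1281 − 244.5 = 1037 kg O₂/d.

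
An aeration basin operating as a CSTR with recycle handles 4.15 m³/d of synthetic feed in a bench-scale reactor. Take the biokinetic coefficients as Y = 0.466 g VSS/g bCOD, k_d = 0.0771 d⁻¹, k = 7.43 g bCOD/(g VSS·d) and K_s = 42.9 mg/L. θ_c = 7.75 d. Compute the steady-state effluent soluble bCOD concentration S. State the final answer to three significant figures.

From the Monod/SRT balance for a CMAS, S = K_s·(1+k_d θ_c)/[θ_c·(Y k − k_d) − 1] = 42.9 × (1 + 0.0771 × 7.75) / [7.75 × (0.466 × 7.43 − 0.0771) − 1] = 68.53 / 25.24 = 2.716 mg/L.

S ≈ 2.72 mg/L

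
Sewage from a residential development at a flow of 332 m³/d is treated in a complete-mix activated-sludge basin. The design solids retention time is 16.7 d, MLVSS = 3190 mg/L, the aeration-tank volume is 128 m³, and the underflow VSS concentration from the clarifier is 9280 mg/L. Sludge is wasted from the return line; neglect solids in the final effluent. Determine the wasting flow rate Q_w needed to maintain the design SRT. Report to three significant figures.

θ_c = V·X/(Q_w·X_r) when wasting from the recycle, so Q_w = V·X/(θ_c·X_r) = 128.0 × 3190 / (16.7 × 9280) = 2.635 m³/d.

Q_w ≈ 2.63 m³/d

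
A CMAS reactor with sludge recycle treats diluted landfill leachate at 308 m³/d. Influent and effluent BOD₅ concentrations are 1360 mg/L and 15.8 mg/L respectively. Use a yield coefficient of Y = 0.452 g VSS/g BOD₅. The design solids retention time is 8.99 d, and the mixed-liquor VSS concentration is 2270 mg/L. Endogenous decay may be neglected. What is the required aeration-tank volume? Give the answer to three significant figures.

Biomass mass balance (decay neglected): V·X = Y·Q·(S₀ − S)·θ_c, so V = 0.452 × 308 × (1360 − 15.8) × 8.99 / 2270 = 741.1 m³.

V ≈ 741 m³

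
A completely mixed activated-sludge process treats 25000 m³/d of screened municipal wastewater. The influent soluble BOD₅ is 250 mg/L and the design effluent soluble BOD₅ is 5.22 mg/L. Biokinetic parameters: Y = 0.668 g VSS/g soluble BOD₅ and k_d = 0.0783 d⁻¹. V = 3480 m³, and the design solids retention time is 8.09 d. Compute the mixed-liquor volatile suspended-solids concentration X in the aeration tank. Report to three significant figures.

X ≈ 5820 mg/L

Solving the biomass balance for X: X = Y Q (S₀−S) θ_c / [V (1+k_d θ_c)] = 0.668 × 25000 × (250 − 5.22) × 8.09 / [3480 × (1 + 0.0783 × 8.09)] = 5818 mg/L.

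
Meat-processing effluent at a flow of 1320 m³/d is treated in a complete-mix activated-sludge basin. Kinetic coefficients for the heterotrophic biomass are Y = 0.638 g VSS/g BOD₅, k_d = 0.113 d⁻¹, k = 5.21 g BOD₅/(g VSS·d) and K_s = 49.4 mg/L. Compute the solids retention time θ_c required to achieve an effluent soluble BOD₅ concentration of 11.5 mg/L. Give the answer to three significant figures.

From 1/θ_c = Y·k·S/(K_s + S) − k_d: Y·k·S/(K_s+S) = 0.638 × 5.21 × 11.5 / (49.4 + 11.5) = 0.6277 d⁻¹.
1/θ_c = 0.6277 − 0.113 = 0.5147 d⁻¹, so θ_c = 1.943 d.

θ_c ≈ 1.94 d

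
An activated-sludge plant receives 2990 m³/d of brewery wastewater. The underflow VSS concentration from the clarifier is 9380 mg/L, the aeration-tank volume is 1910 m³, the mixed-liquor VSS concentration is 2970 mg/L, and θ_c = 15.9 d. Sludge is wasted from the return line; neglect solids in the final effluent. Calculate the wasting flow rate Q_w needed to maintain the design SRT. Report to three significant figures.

Wasting from the return line (neglecting effluent solids): Q_w = V·X / (θ_c·X_r) = 1910 × 2970 / (15.9 × 9380) = 38.04 m³/d.

Q_w ≈ 38.0 m³/d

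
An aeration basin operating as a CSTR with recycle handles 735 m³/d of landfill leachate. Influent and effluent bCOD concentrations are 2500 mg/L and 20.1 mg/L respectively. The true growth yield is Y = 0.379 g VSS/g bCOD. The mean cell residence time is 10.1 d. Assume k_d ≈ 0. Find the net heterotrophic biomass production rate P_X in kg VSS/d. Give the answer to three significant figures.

P_X ≈ 691 kg VSS/d

With endogenous decay neglected, the observed yield equals the true yield: Y_obs = Y = 0.379 g VSS/g bCOD.
Substrate removed = Q·(S₀ − S) = 735 m³/d × (2500 − 20.1) g/m³ = 1.82×10^6 g/d = 1823 kg/d.
Biomass produced: P_X = Y_obs·Q·ΔS = 0.3790 × 1823 ≈ 690.8 kg VSS/d.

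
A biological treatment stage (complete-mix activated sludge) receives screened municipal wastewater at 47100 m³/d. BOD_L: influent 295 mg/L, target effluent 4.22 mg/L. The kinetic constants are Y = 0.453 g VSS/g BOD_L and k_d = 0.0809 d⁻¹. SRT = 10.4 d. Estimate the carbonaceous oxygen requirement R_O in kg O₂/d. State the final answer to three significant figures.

Observed yield with endogenous decay: Y_obs = Y / (1 + k_d·θ_c) = 0.453 / (1 + 0.0809 × 10.4) = 0.453 / 1.841 = 0.2460 g VSS/g BOD_L.
Substrate removed = Q·(S₀ − S) = 47100 m³/d × (295 − 4.22) g/m³ = 1.37×10^7 g/d = 13696 kg/d.
P_X = Y_obs·Q·(S₀ − S) = 0.2460 × 13696 = 3369 kg VSS/d.
R_O = Q·ΔS − 1.42 P_X = 13696 − 4784 = 8911 kg O₂/d.

R_O ≈ 8910 kg O₂/d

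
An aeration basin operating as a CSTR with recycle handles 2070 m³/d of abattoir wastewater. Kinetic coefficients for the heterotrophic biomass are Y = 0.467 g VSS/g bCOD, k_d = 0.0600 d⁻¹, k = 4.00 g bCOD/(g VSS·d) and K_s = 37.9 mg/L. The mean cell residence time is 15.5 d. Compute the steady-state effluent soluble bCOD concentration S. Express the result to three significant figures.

S ≈ 2.71 mg/L

From the Monod/SRT balance for a CMAS, S = K_s·(1+k_d θ_c)/[θ_c·(Y k − k_d) − 1] = 37.9 × (1 + 0.0600 × 15.5) / [15.5 × (0.467 × 4.00 − 0.0600) − 1] = 73.15 / 27.02 = 2.707 mg/L.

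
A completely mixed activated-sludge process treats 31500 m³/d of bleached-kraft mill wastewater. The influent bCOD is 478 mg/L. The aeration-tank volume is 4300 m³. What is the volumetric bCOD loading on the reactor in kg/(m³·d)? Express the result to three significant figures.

L_v ≈ 3.50 kg bCOD/(m³·d)

Volumetric loading L_v = Q·S₀ / V = 31500 × 478 g/m³ / 4300 m³ = 3502 g/(m³·d) = 3.502 kg bCOD/(m³·d).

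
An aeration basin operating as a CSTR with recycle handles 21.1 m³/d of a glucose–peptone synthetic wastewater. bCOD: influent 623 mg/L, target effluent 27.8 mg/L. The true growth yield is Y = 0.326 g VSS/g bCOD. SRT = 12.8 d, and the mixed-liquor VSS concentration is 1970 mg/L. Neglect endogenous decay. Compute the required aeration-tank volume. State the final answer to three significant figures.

V ≈ 26.6 m³

Biomass mass balance (decay neglected): V·X = Y·Q·(S₀ − S)·θ_c, so V = 0.326 × 21.1 × (623 − 27.8) × 12.8 / 1970 = 26.60 m³.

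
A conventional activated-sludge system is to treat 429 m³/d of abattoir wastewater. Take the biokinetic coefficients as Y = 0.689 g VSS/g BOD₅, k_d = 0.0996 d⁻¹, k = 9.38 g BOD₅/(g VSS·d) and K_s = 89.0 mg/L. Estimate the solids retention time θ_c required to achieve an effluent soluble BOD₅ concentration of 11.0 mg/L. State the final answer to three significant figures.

θ_c ≈ 1.64 d

From 1/θ_c = Y·k·S/(K_s + S) − k_d: Y·k·S/(K_s+S) = 0.689 × 9.38 × 11.0 / (89.0 + 11.0) = 0.7109 d⁻¹.
Then 1/θ_c = μ − k_d = 0.7109 − 0.0996 = 0.6113 d⁻¹, giving θ_c = 1.636 d.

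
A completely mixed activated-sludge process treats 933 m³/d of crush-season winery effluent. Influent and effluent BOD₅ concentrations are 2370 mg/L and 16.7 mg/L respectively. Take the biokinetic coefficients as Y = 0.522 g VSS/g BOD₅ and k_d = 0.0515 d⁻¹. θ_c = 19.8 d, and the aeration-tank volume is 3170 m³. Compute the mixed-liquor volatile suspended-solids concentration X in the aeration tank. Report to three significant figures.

X ≈ 3540 mg/L

Solving the biomass balance for X: X = Y Q (S₀−S) θ_c / [V (1+k_d θ_c)] = 0.522 × 933 × (2370 − 16.7) × 19.8 / [3170 × (1 + 0.0515 × 19.8)] = 3544 mg/L.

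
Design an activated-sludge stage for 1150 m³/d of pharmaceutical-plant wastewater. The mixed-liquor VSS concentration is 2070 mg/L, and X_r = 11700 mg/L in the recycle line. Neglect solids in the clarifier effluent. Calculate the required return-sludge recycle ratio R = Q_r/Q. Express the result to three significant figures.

R ≈ 0.215

R = Q_r/Q = X/(X_r − X) = 2070 / (11700 − 2070) = 0.2150.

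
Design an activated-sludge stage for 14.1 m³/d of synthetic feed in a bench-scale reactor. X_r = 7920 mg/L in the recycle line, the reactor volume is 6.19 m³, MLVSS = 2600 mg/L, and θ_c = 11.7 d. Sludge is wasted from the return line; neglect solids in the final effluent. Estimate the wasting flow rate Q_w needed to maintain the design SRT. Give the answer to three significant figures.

Q_w ≈ 0.174 m³/d

θ_c = V·X/(Q_w·X_r) when wasting from the recycle, so Q_w = V·X/(θ_c·X_r) = 6.190 × 2600 / (11.7 × 7920) = 0.1737 m³/d.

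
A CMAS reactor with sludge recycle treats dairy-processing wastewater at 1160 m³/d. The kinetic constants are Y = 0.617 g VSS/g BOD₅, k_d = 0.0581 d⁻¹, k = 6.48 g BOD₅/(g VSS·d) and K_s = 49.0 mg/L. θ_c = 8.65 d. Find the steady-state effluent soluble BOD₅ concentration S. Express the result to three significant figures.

For a completely mixed reactor with recycle the Lawrence–McCarty relation gives S = K_s·(1 + k_d·θ_c) / [θ_c·(Y·k − k_d) − 1] = 49.0 × (1 + 0.0581 × 8.65) / [8.65 × (0.617 × 6.48 − 0.0581) − 1] = 73.63 / 33.08 = 2.226 mg/L.

S ≈ 2.23 mg/L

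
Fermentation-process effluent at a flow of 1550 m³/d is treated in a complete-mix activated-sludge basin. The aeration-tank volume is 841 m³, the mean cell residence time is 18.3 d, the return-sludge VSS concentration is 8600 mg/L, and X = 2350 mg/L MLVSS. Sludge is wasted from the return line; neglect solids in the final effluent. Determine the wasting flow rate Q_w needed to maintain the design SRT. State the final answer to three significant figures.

Q_w ≈ 12.6 m³/d

θ_c = V·X/(Q_w·X_r) when wasting from the recycle, so Q_w = V·X/(θ_c·X_r) = 841.0 × 2350 / (18.3 × 8600) = 12.56 m³/d.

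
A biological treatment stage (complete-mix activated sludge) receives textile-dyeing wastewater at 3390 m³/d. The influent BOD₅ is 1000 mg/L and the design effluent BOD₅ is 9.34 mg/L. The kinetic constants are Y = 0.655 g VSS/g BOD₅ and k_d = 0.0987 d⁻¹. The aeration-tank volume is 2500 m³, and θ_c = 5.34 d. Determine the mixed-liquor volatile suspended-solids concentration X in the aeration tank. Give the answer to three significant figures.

X ≈ 3080 mg/L

Solving the biomass balance for X: X = Y Q (S₀−S) θ_c / [V (1+k_d θ_c)] = 0.655 × 3390 × (1000 − 9.34) × 5.34 / [2500 × (1 + 0.0987 × 5.34)] = 3077 mg/L.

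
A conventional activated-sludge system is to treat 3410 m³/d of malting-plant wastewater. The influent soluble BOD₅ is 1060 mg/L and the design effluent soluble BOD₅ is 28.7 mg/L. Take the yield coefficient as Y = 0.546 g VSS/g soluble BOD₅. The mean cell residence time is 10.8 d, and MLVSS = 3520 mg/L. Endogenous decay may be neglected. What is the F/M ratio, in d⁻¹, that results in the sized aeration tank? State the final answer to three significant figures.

Biomass mass balance (decay neglected): V·X = Y·Q·(S₀ − S)·θ_c, so V = 0.546 × 3410 × (1060 − 28.7) × 10.8 / 3520 = 5891 m³.
Food-to-microorganism ratio F/M = Q S₀ / (V X) = 3410 × 1060 / (5891 × 3520) = 0.1743 d⁻¹.

F/M ≈ 0.174 d⁻¹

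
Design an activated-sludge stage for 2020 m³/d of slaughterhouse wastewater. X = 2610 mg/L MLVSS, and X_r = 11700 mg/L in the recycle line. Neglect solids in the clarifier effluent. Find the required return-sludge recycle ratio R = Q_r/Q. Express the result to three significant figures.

Solids balance on the clarifier gives (1+R)X = R·X_r, so R = X/(X_r − X) = 2610 / (11700 − 2610) = 0.2871.

R ≈ 0.287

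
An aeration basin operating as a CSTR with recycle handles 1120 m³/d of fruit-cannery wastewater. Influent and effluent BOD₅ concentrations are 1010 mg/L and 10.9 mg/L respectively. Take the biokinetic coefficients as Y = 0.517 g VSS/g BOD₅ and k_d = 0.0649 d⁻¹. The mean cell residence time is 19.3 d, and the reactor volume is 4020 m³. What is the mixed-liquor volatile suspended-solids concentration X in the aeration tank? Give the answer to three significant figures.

X = Y·Q·ΔS·θ_c / [V·(1 + k_d θ_c)] = 0.517 × 1120 × (1010 − 10.9) × 19.3 / [4020 × (1 + 0.0649 × 19.3)] = 1233 mg/L.

X ≈ 1230 mg/L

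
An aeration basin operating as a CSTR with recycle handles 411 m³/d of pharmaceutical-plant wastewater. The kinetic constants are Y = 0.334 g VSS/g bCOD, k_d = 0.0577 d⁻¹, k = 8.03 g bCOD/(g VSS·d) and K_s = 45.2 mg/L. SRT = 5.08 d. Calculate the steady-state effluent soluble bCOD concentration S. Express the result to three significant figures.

From the Monod/SRT balance for a CMAS, S = K_s·(1+k_d θ_c)/[θ_c·(Y k − k_d) − 1] = 45.2 × (1 + 0.0577 × 5.08) / [5.08 × (0.334 × 8.03 − 0.0577) − 1] = 58.45 / 12.33 = 4.740 mg/L.

S ≈ 4.74 mg/L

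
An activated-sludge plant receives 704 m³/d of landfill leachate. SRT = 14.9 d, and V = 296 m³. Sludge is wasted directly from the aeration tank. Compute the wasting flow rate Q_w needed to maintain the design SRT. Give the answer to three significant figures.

Wasting from the aeration tank: Q_w = V / θ_c = 296.0 / 14.9 = 19.87 m³/d.

Q_w ≈ 19.9 m³/d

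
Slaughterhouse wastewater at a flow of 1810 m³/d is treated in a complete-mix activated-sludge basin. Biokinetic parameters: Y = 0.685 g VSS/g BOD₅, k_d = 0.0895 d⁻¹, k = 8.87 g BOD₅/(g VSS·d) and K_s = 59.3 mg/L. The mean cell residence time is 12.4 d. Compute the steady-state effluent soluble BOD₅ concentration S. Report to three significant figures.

S ≈ 1.71 mg/L

Effluent substrate depends only on kinetics and SRT: S = K_s(1 + k_d θ_c) / [θ_c(Yk − k_d) − 1] = 59.3 × (1 + 0.0895 × 12.4) / [12.4 × (0.685 × 8.87 − 0.0895) − 1] = 125.1 / 73.23 = 1.708 mg/L.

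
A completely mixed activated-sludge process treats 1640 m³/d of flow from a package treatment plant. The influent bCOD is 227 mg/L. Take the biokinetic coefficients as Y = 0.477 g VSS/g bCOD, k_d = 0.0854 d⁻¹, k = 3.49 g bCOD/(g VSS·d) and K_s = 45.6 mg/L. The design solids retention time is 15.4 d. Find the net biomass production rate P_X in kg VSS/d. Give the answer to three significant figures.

For a completely mixed reactor with recycle the Lawrence–McCarty relation gives S = K_s·(1 + k_d·θ_c) / [θ_c·(Y·k − k_d) − 1] = 45.6 × (1 + 0.0854 × 15.4) / [15.4 × (0.477 × 3.49 − 0.0854) − 1] = 105.6 / 23.32 = 4.527 mg/L.
Y_obs = Y / (1 + k_d θ_c) = 0.477 / (1 + 0.0854 × 15.4) = 0.477 / 2.315 = 0.2060.
Mass of bCOD removed per day: Q(S₀ − S) = 1640 × 222.5 g/m³ = 364.9 kg/d.
P_X = Y_obs · Q(S₀ − S) = 0.2060 × 364.9 = 75.17 kg VSS/d.

P_X ≈ 75.2 kg VSS/d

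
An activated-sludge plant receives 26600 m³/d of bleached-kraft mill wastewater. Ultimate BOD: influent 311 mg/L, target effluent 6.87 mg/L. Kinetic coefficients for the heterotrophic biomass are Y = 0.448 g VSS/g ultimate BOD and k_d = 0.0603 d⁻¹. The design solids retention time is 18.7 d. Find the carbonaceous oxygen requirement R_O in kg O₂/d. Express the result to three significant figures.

R_O ≈ 5670 kg O₂/d

Observed yield with endogenous decay: Y_obs = Y / (1 + k_d·θ_c) = 0.448 / (1 + 0.0603 × 18.7) = 0.448 / 2.128 = 0.2106 g VSS/g ultimate BOD.
Mass of ultimate BOD removed per day: Q(S₀ − S) = 26600 × 304.1 g/m³ = 8090 kg/d.
P_X = Y_obs·Q·(S₀ − S) = 0.2106 × 8090 = 1703 kg VSS/d.
R_O = Q·(S₀ − S) − 1.42·P_X = 8090 − 1.42 × 1703 = 5671 kg O₂/d.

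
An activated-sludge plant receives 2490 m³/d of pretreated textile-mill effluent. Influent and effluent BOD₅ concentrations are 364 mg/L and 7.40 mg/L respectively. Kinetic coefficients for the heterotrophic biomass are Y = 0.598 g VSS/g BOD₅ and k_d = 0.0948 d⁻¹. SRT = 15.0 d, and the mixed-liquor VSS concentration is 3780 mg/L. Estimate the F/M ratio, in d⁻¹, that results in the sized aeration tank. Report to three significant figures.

Rearranging the biomass balance for a CMAS with decay, V = Y·Q·ΔS·θ_c / [X·(1+k_d θ_c)] = 0.598 × 2490 × (364 − 7.40) × 15.0 / [3780 × (1 + 0.0948 × 15.0)] = 7.96×10^6 / 9155 = 870.0 m³.
F/M = applied load / biomass = Q·S₀/(V·X) = 2490 × 364 / (870.0 × 3780) = 0.2756 d⁻¹.

F/M ≈ 0.276 d⁻¹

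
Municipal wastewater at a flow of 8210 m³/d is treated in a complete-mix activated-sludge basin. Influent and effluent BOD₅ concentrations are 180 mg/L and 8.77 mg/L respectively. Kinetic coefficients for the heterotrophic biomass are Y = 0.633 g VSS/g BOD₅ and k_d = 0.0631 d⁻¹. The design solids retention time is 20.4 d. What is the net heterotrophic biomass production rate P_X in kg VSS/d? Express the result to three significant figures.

P_X ≈ 389 kg VSS/d

Y_obs = Y / (1 + k_d θ_c) = 0.633 / (1 + 0.0631 × 20.4) = 0.633 / 2.287 = 0.2768.
Substrate removed = Q·(S₀ − S) = 8210 m³/d × (180 − 8.77) g/m³ = 1.41×10^6 g/d = 1406 kg/d.
So the net sludge growth is P_X = 0.2768 × 1406 = 389.1 kg VSS/d.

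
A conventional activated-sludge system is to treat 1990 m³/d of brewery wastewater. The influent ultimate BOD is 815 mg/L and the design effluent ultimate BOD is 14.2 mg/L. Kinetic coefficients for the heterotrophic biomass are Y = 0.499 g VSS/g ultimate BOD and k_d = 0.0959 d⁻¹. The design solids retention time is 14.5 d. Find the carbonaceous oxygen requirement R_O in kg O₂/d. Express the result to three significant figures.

R_O ≈ 1120 kg O₂/d

Y_obs = Y / (1 + k_d θ_c) = 0.499 / (1 + 0.0959 × 14.5) = 0.499 / 2.391 = 0.2087.
Q·(S₀ − S) = 1990 × (815 − 14.2) × 10⁻³ = 1594 kg/d removed.
Net sludge production P_X = 0.2087 × 1594 = 332.6 kg VSS/d.
Carbonaceous O₂ demand = substrate oxidised − cell-mass equivalent = 1594 − 1.42 × 332.6 = 1121 kg O₂/d.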